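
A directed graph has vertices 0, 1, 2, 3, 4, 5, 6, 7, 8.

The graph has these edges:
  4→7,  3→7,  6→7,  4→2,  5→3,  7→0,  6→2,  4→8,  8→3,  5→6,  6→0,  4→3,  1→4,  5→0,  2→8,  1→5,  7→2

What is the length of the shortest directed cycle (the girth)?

For each vertex v, BFS finds the shortest path from v back to v.
The shortest such closed walk is 3 → 7 → 2 → 8 → 3, length 4.

4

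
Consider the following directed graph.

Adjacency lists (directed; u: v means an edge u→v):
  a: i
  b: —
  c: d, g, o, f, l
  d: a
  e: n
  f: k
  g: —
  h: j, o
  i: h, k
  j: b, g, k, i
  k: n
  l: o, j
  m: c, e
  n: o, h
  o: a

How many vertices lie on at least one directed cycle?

7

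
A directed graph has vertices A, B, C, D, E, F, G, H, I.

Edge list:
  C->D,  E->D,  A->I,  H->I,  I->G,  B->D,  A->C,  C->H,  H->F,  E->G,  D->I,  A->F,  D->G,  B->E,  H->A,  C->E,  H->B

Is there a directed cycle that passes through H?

H is on a cycle iff H can reach itself via ≥1 edge.
H → A → C → H — yes.

Yes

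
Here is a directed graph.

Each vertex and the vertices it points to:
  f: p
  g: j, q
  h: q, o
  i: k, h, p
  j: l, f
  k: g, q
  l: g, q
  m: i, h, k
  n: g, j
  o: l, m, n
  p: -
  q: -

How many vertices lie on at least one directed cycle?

A vertex is on a directed cycle iff it belongs to a strongly connected component of size ≥ 2 (or has a self-loop).
The vertices on cycles are {g, h, i, j, l, m, o} — 7 in total.

7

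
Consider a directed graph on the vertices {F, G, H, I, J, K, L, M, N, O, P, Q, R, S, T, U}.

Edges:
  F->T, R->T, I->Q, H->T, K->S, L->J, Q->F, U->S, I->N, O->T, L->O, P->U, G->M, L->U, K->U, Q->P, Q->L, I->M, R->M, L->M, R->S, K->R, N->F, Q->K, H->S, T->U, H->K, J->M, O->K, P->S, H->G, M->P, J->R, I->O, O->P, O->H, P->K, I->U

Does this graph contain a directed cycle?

Yes

DFS with white/gray/black marking, starting from P:
P gray
  K gray
    U gray
      S gray
      S black
    U black
    R gray
      R→S: S black — skip
      M gray
        M→P: P is gray → back edge
Back edge found, so a cycle exists: P → K → R → M → P.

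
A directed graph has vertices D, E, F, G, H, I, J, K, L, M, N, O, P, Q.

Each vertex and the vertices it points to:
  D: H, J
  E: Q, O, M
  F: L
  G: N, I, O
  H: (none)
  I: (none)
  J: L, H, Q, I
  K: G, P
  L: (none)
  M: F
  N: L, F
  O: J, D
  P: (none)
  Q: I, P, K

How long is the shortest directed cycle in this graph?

For each vertex v, BFS finds the shortest path from v back to v.
The shortest such closed walk is Q → K → G → O → J → Q, length 5.

5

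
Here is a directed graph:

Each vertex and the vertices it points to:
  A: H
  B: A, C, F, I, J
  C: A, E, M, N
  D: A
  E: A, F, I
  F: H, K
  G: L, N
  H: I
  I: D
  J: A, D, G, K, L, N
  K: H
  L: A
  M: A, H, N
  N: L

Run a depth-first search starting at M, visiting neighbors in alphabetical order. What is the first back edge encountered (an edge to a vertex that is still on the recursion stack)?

D→A

DFS from M (visiting neighbors in alphabetical order); mark gray on enter, black on exit:
M gray
  A gray
    H gray
      I gray
        D gray
          D→A: A is gray → back edge
First back edge: D → A.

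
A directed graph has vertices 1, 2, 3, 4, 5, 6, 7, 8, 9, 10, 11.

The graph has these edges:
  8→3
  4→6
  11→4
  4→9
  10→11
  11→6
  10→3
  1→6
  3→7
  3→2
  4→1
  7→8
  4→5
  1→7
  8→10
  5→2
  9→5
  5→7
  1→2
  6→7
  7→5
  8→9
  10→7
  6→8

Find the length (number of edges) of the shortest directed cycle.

2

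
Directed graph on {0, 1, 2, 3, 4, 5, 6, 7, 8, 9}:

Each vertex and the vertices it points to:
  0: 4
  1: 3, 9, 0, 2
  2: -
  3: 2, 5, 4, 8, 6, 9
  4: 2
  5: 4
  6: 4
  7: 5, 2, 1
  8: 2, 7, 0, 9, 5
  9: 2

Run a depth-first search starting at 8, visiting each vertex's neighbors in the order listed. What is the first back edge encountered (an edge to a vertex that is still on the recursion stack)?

3→8

DFS from 8 (visiting each vertex's neighbors in the order listed); mark gray on enter, black on exit:
8 gray
  2 gray
  2 black
  7 gray
    5 gray
      4 gray
        4→2: 2 black — skip
      4 black
    5 black
    7→2: 2 black — skip
    1 gray
      3 gray
        3→2: 2 black — skip
        3→5: 5 black — skip
        3→4: 4 black — skip
        3→8: 8 is gray → back edge
First back edge: 3 → 8.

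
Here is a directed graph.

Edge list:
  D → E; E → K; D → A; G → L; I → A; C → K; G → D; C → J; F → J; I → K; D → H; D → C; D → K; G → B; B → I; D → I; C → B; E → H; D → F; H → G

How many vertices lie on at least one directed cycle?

4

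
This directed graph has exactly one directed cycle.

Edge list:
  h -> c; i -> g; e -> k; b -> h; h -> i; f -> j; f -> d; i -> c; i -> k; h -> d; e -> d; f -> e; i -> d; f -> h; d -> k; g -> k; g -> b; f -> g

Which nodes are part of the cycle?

DFS with gray/black marking from h:
h gray
  c gray
  c black
  d gray
    k gray
    k black
  d black
  i gray
    i→c: c black — skip
    i→k: k black — skip
    g gray
      g→k: k black — skip
      b gray
        b→h: h is gray → back edge
Back edge closes the cycle h → i → g → b → h; its vertices are {b, g, h, i}.

b, g, h, i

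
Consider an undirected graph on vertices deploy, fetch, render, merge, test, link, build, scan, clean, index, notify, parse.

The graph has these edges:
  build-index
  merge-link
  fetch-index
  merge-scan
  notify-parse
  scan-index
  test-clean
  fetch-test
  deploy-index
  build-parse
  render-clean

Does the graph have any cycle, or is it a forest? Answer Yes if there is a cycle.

DFS, tracking each vertex's parent; an edge to a visited non-parent vertex closes a cycle.
Start from notify:
visit notify (parent –)
  visit parse (parent notify)
    parse–notify: parent, skip
    visit build (parent parse)
      build–parse: parent, skip
      visit index (parent build)
        visit scan (parent index)
          visit merge (parent scan)
            visit link (parent merge)
              link–merge: parent, skip
            merge–scan: parent, skip
          scan–index: parent, skip
        visit deploy (parent index)
          deploy–index: parent, skip
        index–build: parent, skip
        visit fetch (parent index)
          fetch–index: parent, skip
          visit test (parent fetch)
            test–fetch: parent, skip
            visit clean (parent test)
              clean–test: parent, skip
              visit render (parent clean)
                render–clean: parent, skip
No non-parent visited neighbor found — the graph is a forest.

No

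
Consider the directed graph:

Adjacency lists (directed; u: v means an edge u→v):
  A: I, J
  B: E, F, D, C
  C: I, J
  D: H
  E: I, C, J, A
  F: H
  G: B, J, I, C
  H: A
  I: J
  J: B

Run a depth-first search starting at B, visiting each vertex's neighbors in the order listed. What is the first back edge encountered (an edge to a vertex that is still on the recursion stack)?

J->B

DFS from B (visiting each vertex's neighbors in the order listed); mark gray on enter, black on exit:
B gray
  E gray
    I gray
      J gray
        J→B: B is gray → back edge
First back edge: J → B.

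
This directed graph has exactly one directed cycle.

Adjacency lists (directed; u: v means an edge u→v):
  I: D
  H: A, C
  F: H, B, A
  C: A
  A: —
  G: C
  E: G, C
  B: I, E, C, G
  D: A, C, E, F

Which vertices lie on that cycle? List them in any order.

B, D, F, I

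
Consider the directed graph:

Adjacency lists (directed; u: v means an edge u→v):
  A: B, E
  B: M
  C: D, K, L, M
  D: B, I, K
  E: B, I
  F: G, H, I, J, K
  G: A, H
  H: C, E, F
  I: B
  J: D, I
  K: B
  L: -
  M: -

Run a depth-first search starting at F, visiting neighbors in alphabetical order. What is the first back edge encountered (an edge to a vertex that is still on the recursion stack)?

H→F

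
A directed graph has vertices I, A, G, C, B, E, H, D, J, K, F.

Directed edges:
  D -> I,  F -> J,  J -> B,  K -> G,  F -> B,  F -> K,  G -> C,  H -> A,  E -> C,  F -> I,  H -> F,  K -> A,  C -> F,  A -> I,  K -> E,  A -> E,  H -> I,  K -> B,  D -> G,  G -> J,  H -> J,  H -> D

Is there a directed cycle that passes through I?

No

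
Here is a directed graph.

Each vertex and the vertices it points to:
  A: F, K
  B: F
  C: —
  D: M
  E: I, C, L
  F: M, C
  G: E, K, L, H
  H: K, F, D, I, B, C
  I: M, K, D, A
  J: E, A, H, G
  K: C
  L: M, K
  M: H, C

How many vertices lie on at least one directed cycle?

7

A vertex is on a directed cycle iff it belongs to a strongly connected component of size ≥ 2 (or has a self-loop).
The vertices on cycles are {A, B, D, F, H, I, M} — 7 in total.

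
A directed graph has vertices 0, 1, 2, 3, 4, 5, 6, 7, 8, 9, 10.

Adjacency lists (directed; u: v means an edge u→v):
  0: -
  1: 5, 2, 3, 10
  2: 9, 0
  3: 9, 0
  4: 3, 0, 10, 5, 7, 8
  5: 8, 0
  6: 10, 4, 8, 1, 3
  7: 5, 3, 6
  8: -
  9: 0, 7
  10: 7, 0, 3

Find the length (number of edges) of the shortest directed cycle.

3

For each vertex v, BFS finds the shortest path from v back to v.
The shortest such closed walk is 6 → 4 → 7 → 6, length 3.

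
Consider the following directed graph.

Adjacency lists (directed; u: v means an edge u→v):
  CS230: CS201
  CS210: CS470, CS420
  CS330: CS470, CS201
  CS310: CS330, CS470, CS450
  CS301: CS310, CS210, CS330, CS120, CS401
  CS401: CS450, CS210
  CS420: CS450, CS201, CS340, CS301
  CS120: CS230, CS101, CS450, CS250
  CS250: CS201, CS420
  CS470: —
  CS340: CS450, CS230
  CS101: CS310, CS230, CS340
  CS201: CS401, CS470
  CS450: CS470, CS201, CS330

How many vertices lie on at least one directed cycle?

13

A vertex is on a directed cycle iff it belongs to a strongly connected component of size ≥ 2 (or has a self-loop).
The vertices on cycles are {CS101, CS120, CS201, CS210, CS230, CS250, CS301, CS310, CS330, CS340, CS401, CS420, CS450} — 13 in total.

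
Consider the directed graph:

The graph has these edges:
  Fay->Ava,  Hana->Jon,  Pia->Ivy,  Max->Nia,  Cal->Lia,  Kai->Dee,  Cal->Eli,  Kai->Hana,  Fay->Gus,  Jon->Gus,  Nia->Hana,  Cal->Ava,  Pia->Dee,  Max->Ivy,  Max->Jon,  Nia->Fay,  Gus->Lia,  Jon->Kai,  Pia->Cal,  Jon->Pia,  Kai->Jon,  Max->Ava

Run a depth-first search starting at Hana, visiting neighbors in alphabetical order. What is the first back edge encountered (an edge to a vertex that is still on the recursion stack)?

Kai→Hana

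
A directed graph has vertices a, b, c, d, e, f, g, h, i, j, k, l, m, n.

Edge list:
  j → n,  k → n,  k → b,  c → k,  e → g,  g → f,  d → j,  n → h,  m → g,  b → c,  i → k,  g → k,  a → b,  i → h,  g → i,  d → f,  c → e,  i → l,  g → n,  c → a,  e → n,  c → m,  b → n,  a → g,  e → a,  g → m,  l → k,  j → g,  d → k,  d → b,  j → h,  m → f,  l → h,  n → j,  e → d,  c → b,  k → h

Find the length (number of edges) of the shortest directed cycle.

2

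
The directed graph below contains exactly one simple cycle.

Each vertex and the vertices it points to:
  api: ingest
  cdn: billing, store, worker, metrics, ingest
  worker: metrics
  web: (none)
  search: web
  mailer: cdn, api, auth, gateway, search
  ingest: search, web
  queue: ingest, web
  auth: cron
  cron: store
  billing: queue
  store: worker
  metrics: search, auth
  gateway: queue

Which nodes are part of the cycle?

DFS with gray/black marking from metrics:
metrics gray
  search gray
    web gray
    web black
  search black
  auth gray
    cron gray
      store gray
        worker gray
          worker→metrics: metrics is gray → back edge
Back edge closes the cycle metrics → auth → cron → store → worker → metrics; its vertices are {auth, cron, store, worker, metrics}.

auth, cron, store, worker, metrics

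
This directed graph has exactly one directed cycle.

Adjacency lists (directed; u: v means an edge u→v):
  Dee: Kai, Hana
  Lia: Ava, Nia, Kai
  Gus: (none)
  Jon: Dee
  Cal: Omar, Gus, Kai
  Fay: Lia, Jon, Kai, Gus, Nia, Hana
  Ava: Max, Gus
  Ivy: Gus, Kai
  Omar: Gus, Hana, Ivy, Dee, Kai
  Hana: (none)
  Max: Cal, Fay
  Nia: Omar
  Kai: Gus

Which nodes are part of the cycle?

DFS with gray/black marking from Max:
Max gray
  Cal gray
    Omar gray
      Gus gray
      Gus black
      Hana gray
      Hana black
      Ivy gray
        Ivy→Gus: Gus black — skip
        Kai gray
          Kai→Gus: Gus black — skip
        Kai black
      Ivy black
      Dee gray
        Dee→Kai: Kai black — skip
        Dee→Hana: Hana black — skip
      Dee black
      Omar→Kai: Kai black — skip
    Omar black
    Cal→Gus: Gus black — skip
    Cal→Kai: Kai black — skip
  Cal black
  Fay gray
    Lia gray
      Ava gray
        Ava→Max: Max is gray → back edge
Back edge closes the cycle Max → Fay → Lia → Ava → Max; its vertices are {Ava, Fay, Lia, Max}.

Ava, Fay, Lia, Max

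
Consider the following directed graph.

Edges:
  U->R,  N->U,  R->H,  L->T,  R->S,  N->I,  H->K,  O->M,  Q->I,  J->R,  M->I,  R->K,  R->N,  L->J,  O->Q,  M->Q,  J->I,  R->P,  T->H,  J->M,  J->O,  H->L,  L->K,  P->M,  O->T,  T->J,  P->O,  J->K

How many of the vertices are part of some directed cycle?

9

A vertex is on a directed cycle iff it belongs to a strongly connected component of size ≥ 2 (or has a self-loop).
The vertices on cycles are {H, J, L, N, O, P, R, T, U} — 9 in total.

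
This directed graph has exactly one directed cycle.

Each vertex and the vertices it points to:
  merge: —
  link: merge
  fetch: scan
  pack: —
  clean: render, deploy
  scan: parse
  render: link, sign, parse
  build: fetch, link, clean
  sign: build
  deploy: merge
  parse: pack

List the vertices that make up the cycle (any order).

DFS with gray/black marking from build:
build gray
  fetch gray
    scan gray
      parse gray
        pack gray
        pack black
      parse black
    scan black
  fetch black
  link gray
    merge gray
    merge black
  link black
  clean gray
    render gray
      render→link: link black — skip
      sign gray
        sign→build: build is gray → back edge
Back edge closes the cycle build → clean → render → sign → build; its vertices are {sign, build, clean, render}.

sign, build, clean, render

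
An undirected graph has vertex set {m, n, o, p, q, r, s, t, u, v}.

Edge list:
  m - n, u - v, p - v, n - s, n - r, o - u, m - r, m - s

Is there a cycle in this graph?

Yes

DFS, tracking each vertex's parent; an edge to a visited non-parent vertex closes a cycle.
Start from u:
visit u (parent –)
  visit v (parent u)
    visit p (parent v)
      p–v: parent, skip
    v–u: parent, skip
  visit o (parent u)
    o–u: parent, skip
visit m (parent –)
  visit s (parent m)
    s–m: parent, skip
    visit n (parent s)
      visit r (parent n)
        r–m: m visited and ≠ parent → cycle
Cycle: m – s – n – r – m.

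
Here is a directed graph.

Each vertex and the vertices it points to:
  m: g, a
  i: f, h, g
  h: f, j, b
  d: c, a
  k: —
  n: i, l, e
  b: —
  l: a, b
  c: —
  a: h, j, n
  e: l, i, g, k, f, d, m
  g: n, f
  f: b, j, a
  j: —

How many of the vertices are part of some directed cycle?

A vertex is on a directed cycle iff it belongs to a strongly connected component of size ≥ 2 (or has a self-loop).
The vertices on cycles are {a, d, e, f, g, h, i, l, m, n} — 10 in total.

10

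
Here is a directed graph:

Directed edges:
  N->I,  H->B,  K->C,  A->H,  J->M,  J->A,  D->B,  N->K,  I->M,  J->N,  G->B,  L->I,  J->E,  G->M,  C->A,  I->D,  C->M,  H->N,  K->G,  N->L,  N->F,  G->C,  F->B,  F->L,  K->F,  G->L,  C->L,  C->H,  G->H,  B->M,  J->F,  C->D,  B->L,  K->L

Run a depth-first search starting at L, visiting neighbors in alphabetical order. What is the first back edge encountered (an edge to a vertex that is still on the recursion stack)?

DFS from L (visiting neighbors in alphabetical order); mark gray on enter, black on exit:
L gray
  I gray
    D gray
      B gray
        B→L: L is gray → back edge
First back edge: B → L.

B→L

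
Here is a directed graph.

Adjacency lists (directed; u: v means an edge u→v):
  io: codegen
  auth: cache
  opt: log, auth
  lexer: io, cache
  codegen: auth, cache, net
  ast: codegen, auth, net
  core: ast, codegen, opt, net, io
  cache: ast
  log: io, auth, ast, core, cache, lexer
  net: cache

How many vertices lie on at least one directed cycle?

8

A vertex is on a directed cycle iff it belongs to a strongly connected component of size ≥ 2 (or has a self-loop).
The vertices on cycles are {ast, log, net, opt, auth, core, cache, codegen} — 8 in total.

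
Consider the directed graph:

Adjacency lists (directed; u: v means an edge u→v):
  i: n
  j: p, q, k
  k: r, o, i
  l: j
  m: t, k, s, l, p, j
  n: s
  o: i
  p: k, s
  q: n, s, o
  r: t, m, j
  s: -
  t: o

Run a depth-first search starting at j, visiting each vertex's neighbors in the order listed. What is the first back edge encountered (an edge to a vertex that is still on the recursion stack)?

m->k

DFS from j (visiting each vertex's neighbors in the order listed); mark gray on enter, black on exit:
j gray
  p gray
    k gray
      r gray
        t gray
          o gray
            i gray
              n gray
                s gray
                s black
              n black
            i black
          o black
        t black
        m gray
          m→t: t black — skip
          m→k: k is gray → back edge
First back edge: m → k.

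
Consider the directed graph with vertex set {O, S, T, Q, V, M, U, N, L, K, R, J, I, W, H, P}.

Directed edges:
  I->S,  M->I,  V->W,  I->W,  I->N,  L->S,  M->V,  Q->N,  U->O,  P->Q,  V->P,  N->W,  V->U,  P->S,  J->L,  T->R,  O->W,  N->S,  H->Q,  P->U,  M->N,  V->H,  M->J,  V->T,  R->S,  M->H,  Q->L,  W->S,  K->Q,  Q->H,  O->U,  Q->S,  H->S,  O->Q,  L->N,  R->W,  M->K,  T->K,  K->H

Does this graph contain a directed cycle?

Yes

DFS with white/gray/black marking, starting from K:
K gray
  H gray
    S gray
    S black
    Q gray
      N gray
        N→S: S black — skip
        W gray
          W→S: S black — skip
        W black
      N black
      L gray
        L→N: N black — skip
        L→S: S black — skip
      L black
      Q→H: H is gray → back edge
Back edge found, so a cycle exists: H → Q → H.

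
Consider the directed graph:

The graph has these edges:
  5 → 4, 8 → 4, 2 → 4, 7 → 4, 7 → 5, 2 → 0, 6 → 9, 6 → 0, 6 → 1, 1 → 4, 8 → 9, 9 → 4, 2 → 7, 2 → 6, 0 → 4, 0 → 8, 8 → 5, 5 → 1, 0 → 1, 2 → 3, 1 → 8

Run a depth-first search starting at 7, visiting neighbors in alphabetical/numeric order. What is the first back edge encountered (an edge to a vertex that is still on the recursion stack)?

8->5

DFS from 7 (visiting neighbors in alphabetical/numeric order); mark gray on enter, black on exit:
7 gray
  4 gray
  4 black
  5 gray
    1 gray
      1→4: 4 black — skip
      8 gray
        8→4: 4 black — skip
        8→5: 5 is gray → back edge
First back edge: 8 → 5.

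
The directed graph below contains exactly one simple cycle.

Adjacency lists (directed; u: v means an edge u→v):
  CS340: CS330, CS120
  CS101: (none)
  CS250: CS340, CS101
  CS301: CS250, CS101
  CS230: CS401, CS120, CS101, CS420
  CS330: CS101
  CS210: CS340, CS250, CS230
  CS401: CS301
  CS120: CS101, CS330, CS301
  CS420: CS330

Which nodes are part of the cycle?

CS120, CS250, CS301, CS340

DFS with gray/black marking from CS250:
CS250 gray
  CS340 gray
    CS330 gray
      CS101 gray
      CS101 black
    CS330 black
    CS120 gray
      CS120→CS101: CS101 black — skip
      CS120→CS330: CS330 black — skip
      CS301 gray
        CS301→CS250: CS250 is gray → back edge
Back edge closes the cycle CS250 → CS340 → CS120 → CS301 → CS250; its vertices are {CS120, CS250, CS301, CS340}.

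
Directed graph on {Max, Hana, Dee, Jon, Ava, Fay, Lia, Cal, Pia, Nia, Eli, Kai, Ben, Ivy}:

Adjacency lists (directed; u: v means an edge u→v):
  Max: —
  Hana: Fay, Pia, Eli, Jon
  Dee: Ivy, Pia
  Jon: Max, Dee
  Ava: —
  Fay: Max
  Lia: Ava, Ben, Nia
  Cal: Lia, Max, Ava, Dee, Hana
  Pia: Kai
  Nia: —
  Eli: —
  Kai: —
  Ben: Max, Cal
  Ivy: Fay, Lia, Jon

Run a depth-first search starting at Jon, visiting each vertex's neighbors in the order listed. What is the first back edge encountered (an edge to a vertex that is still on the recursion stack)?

Cal->Lia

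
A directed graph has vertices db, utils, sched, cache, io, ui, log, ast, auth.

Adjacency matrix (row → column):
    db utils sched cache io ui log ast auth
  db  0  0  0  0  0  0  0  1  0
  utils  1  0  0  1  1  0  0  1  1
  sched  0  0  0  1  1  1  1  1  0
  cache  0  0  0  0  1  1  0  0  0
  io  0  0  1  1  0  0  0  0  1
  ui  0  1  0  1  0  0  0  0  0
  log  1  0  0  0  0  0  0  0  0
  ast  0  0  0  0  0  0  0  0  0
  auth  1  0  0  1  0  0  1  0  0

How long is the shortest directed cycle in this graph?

2

For each vertex v, BFS finds the shortest path from v back to v.
The shortest such closed walk is io → sched → io, length 2.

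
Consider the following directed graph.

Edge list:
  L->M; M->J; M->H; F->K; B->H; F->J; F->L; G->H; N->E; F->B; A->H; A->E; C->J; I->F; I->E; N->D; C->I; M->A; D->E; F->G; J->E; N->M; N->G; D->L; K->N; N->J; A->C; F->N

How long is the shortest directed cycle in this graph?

For each vertex v, BFS finds the shortest path from v back to v.
The shortest such closed walk is F → N → M → A → C → I → F, length 6.

6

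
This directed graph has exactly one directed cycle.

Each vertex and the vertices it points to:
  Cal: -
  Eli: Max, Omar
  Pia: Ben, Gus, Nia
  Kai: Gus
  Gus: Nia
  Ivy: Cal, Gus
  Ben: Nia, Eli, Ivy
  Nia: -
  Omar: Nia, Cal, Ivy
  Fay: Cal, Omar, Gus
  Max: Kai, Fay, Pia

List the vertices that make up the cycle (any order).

Ben, Eli, Max, Pia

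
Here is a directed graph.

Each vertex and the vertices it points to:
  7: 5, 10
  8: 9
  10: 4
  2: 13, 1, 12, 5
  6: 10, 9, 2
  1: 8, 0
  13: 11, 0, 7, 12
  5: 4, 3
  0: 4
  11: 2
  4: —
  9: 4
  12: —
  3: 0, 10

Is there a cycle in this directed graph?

Yes

DFS with white/gray/black marking, starting from 9:
9 gray
  4 gray
  4 black
9 black
7 gray
  5 gray
    5→4: 4 black — skip
    3 gray
      0 gray
        0→4: 4 black — skip
      0 black
      10 gray
        10→4: 4 black — skip
      10 black
    3 black
  5 black
  7→10: 10 black — skip
7 black
8 gray
  8→9: 9 black — skip
8 black
2 gray
  13 gray
    11 gray
      11→2: 2 is gray → back edge
Back edge found, so a cycle exists: 2 → 13 → 11 → 2.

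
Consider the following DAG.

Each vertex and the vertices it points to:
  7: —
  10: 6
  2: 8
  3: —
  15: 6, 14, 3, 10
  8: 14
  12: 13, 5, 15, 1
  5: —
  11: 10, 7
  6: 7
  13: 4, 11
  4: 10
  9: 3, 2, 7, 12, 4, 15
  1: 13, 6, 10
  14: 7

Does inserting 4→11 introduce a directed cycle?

Adding 4→11 creates a cycle iff 11 can already reach 4.
Explore from 11: no path reaches 4. The graph stays acyclic.

No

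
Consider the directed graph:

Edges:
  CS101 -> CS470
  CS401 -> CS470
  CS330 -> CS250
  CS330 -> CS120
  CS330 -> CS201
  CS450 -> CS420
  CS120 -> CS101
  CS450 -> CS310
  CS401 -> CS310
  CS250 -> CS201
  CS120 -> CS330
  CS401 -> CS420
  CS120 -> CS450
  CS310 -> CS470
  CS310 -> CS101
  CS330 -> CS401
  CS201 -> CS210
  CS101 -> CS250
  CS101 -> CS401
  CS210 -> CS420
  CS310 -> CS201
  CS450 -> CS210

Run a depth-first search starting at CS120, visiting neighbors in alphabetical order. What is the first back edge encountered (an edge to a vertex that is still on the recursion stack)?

CS310→CS101

DFS from CS120 (visiting neighbors in alphabetical order); mark gray on enter, black on exit:
CS120 gray
  CS101 gray
    CS250 gray
      CS201 gray
        CS210 gray
          CS420 gray
          CS420 black
        CS210 black
      CS201 black
    CS250 black
    CS401 gray
      CS310 gray
        CS310→CS101: CS101 is gray → back edge
First back edge: CS310 → CS101.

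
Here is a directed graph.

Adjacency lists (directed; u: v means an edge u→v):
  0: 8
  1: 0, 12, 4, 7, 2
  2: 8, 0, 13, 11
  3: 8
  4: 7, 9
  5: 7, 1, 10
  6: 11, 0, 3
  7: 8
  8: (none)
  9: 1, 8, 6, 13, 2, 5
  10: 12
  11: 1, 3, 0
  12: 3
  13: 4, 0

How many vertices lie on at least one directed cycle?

8

A vertex is on a directed cycle iff it belongs to a strongly connected component of size ≥ 2 (or has a self-loop).
The vertices on cycles are {1, 2, 4, 5, 6, 9, 11, 13} — 8 in total.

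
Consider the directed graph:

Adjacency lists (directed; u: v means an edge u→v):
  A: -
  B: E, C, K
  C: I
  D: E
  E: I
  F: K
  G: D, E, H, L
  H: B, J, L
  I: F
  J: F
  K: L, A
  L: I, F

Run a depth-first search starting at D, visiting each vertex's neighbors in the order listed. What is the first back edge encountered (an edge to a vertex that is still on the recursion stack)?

DFS from D (visiting each vertex's neighbors in the order listed); mark gray on enter, black on exit:
D gray
  E gray
    I gray
      F gray
        K gray
          L gray
            L→I: I is gray → back edge
First back edge: L → I.

L→I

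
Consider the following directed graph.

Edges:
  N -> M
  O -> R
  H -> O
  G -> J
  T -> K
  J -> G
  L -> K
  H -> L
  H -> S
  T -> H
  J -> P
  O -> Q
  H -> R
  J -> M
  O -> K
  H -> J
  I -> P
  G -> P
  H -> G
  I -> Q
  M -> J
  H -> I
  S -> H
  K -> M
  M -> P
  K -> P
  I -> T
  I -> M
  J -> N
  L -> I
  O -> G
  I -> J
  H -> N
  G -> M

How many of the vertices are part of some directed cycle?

A vertex is on a directed cycle iff it belongs to a strongly connected component of size ≥ 2 (or has a self-loop).
The vertices on cycles are {G, H, I, J, L, M, N, S, T} — 9 in total.

9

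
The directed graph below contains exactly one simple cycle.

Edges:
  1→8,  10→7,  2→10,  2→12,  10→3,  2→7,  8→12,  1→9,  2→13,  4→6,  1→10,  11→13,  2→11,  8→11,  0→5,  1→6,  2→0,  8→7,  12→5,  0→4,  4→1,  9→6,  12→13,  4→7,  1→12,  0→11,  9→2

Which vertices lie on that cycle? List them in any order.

0, 1, 2, 4, 9

DFS with gray/black marking from 1:
1 gray
  12 gray
    5 gray
    5 black
    13 gray
    13 black
  12 black
  8 gray
    7 gray
    7 black
    11 gray
      11→13: 13 black — skip
    11 black
    8→12: 12 black — skip
  8 black
  10 gray
    3 gray
    3 black
    10→7: 7 black — skip
  10 black
  9 gray
    2 gray
      2→12: 12 black — skip
      2→11: 11 black — skip
      2→13: 13 black — skip
      2→7: 7 black — skip
      2→10: 10 black — skip
      0 gray
        0→5: 5 black — skip
        0→11: 11 black — skip
        4 gray
          6 gray
          6 black
          4→1: 1 is gray → back edge
Back edge closes the cycle 1 → 9 → 2 → 0 → 4 → 1; its vertices are {0, 1, 2, 4, 9}.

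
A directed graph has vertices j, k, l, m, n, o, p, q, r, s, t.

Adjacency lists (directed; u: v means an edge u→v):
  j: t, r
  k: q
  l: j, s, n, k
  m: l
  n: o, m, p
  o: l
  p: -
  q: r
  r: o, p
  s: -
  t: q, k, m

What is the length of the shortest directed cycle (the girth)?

For each vertex v, BFS finds the shortest path from v back to v.
The shortest such closed walk is l → n → m → l, length 3.

3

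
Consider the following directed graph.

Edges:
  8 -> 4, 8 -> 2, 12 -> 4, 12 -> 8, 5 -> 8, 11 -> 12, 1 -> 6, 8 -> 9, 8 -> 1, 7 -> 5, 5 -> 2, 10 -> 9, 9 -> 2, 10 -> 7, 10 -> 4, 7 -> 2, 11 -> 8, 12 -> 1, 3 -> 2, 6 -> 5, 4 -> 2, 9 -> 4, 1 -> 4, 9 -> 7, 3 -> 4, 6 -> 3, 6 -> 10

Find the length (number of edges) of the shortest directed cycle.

4

For each vertex v, BFS finds the shortest path from v back to v.
The shortest such closed walk is 1 → 6 → 5 → 8 → 1, length 4.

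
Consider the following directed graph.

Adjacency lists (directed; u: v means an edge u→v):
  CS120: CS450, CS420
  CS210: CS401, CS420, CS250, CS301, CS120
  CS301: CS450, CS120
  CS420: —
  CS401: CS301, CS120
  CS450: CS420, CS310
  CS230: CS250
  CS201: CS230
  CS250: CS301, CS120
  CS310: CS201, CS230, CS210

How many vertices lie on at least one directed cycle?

9

A vertex is on a directed cycle iff it belongs to a strongly connected component of size ≥ 2 (or has a self-loop).
The vertices on cycles are {CS120, CS201, CS210, CS230, CS250, CS301, CS310, CS401, CS450} — 9 in total.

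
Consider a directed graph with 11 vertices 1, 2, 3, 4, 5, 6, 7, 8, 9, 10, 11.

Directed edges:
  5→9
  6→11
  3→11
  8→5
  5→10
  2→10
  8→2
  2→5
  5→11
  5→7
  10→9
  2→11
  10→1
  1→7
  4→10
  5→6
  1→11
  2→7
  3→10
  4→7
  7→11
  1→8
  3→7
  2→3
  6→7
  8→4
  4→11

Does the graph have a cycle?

Yes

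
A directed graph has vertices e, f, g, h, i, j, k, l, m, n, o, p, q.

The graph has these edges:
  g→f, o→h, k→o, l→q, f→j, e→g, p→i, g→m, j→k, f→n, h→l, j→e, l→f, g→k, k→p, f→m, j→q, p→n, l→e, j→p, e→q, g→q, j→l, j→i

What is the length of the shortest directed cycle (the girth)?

3

For each vertex v, BFS finds the shortest path from v back to v.
The shortest such closed walk is f → j → l → f, length 3.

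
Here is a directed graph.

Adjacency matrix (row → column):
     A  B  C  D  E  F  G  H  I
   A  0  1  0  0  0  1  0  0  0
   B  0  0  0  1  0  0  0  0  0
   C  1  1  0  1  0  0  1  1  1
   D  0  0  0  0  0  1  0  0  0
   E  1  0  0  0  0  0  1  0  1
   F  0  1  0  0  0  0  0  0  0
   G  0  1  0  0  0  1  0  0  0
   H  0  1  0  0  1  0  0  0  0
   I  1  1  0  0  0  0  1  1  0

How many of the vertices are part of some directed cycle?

6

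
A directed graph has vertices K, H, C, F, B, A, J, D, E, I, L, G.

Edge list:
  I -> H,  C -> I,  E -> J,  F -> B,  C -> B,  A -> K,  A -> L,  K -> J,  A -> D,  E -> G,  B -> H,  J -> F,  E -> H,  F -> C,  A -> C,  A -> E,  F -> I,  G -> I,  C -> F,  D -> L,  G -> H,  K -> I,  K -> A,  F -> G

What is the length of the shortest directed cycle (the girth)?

For each vertex v, BFS finds the shortest path from v back to v.
The shortest such closed walk is A → K → A, length 2.

2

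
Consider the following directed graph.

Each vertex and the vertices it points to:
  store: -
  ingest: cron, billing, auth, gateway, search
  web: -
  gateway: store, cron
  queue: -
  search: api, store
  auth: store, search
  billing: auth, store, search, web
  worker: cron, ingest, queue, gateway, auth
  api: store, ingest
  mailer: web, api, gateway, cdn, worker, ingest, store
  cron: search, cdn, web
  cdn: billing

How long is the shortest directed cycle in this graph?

For each vertex v, BFS finds the shortest path from v back to v.
The shortest such closed walk is api → ingest → search → api, length 3.

3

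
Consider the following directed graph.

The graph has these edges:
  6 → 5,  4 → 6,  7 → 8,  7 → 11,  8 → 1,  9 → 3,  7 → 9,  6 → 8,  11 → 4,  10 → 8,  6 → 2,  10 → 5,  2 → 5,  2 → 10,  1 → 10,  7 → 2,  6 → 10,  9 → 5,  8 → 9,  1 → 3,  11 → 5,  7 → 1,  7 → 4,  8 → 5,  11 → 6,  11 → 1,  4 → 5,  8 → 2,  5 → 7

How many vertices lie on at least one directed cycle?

A vertex is on a directed cycle iff it belongs to a strongly connected component of size ≥ 2 (or has a self-loop).
The vertices on cycles are {1, 2, 4, 5, 6, 7, 8, 9, 10, 11} — 10 in total.

10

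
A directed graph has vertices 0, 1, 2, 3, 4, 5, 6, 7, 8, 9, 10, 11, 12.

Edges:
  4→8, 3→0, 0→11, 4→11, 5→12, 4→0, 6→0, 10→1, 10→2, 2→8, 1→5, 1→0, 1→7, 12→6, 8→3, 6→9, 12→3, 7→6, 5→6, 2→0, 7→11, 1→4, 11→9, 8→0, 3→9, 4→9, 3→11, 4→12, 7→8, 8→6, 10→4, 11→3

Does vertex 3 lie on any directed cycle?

3 is on a cycle iff 3 can reach itself via ≥1 edge.
3 → 11 → 3 — yes.

Yes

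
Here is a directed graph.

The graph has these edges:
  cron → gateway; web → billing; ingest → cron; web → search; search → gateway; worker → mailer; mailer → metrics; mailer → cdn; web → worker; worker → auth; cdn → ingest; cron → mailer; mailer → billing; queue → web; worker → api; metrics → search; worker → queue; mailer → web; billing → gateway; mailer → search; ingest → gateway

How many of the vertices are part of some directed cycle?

A vertex is on a directed cycle iff it belongs to a strongly connected component of size ≥ 2 (or has a self-loop).
The vertices on cycles are {cdn, web, cron, queue, ingest, mailer, worker} — 7 in total.

7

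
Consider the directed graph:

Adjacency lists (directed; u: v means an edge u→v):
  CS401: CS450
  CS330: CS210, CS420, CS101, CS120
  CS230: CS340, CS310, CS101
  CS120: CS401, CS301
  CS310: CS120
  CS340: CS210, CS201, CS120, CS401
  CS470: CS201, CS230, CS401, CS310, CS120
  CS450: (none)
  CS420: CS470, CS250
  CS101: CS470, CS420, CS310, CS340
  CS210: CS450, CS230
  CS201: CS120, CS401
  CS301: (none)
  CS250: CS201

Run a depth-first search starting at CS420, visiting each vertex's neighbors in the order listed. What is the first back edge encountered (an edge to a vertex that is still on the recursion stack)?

DFS from CS420 (visiting each vertex's neighbors in the order listed); mark gray on enter, black on exit:
CS420 gray
  CS470 gray
    CS201 gray
      CS120 gray
        CS401 gray
          CS450 gray
          CS450 black
        CS401 black
        CS301 gray
        CS301 black
      CS120 black
      CS201→CS401: CS401 black — skip
    CS201 black
    CS230 gray
      CS340 gray
        CS210 gray
          CS210→CS450: CS450 black — skip
          CS210→CS230: CS230 is gray → back edge
First back edge: CS210 → CS230.

CS210->CS230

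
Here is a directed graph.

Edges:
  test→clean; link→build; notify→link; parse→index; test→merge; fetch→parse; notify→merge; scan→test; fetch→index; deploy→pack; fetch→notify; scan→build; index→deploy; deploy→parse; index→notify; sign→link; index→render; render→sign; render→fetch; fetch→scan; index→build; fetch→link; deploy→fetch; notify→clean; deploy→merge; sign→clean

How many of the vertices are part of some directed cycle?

A vertex is on a directed cycle iff it belongs to a strongly connected component of size ≥ 2 (or has a self-loop).
The vertices on cycles are {fetch, index, parse, deploy, render} — 5 in total.

5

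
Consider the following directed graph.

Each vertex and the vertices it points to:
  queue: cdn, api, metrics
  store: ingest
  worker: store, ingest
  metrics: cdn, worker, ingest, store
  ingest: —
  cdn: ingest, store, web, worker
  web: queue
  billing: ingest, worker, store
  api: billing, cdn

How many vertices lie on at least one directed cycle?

5

A vertex is on a directed cycle iff it belongs to a strongly connected component of size ≥ 2 (or has a self-loop).
The vertices on cycles are {api, cdn, web, queue, metrics} — 5 in total.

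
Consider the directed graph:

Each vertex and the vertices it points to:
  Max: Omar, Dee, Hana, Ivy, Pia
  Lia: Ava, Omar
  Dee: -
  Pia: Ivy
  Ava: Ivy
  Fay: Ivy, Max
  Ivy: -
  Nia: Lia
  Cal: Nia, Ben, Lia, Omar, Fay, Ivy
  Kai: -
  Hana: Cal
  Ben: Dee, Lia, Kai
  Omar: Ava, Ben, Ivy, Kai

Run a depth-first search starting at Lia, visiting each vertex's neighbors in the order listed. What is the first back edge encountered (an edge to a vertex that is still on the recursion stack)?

Ben->Lia

DFS from Lia (visiting each vertex's neighbors in the order listed); mark gray on enter, black on exit:
Lia gray
  Ava gray
    Ivy gray
    Ivy black
  Ava black
  Omar gray
    Omar→Ava: Ava black — skip
    Ben gray
      Dee gray
      Dee black
      Ben→Lia: Lia is gray → back edge
First back edge: Ben → Lia.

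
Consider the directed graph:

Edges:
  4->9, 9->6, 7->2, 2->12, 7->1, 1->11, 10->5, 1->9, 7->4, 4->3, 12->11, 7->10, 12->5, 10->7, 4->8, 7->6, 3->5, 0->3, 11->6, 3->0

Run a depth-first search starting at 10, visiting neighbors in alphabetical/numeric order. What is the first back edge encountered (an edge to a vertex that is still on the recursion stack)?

DFS from 10 (visiting neighbors in alphabetical/numeric order); mark gray on enter, black on exit:
10 gray
  5 gray
  5 black
  7 gray
    1 gray
      9 gray
        6 gray
        6 black
      9 black
      11 gray
        11→6: 6 black — skip
      11 black
    1 black
    2 gray
      12 gray
        12→5: 5 black — skip
        12→11: 11 black — skip
      12 black
    2 black
    4 gray
      3 gray
        0 gray
          0→3: 3 is gray → back edge
First back edge: 0 → 3.

0->3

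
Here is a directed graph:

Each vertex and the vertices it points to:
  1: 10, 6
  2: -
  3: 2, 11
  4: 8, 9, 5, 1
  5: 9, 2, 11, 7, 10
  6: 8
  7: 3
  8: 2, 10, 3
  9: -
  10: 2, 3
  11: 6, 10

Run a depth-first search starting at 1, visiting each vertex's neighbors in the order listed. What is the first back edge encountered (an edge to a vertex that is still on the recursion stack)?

8→10

DFS from 1 (visiting each vertex's neighbors in the order listed); mark gray on enter, black on exit:
1 gray
  10 gray
    2 gray
    2 black
    3 gray
      3→2: 2 black — skip
      11 gray
        6 gray
          8 gray
            8→2: 2 black — skip
            8→10: 10 is gray → back edge
First back edge: 8 → 10.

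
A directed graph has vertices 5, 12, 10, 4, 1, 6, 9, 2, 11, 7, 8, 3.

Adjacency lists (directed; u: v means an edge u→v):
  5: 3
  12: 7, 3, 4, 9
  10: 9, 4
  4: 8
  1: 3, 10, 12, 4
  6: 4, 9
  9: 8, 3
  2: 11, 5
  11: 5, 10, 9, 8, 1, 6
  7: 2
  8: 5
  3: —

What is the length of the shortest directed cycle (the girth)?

For each vertex v, BFS finds the shortest path from v back to v.
The shortest such closed walk is 11 → 1 → 12 → 7 → 2 → 11, length 5.

5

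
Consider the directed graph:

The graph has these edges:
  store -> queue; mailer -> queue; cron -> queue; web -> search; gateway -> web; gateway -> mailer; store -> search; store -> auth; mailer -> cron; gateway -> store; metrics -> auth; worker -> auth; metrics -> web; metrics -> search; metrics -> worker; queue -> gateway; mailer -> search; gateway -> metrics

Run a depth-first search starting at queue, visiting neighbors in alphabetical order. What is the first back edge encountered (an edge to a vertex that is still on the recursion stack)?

cron->queue

DFS from queue (visiting neighbors in alphabetical order); mark gray on enter, black on exit:
queue gray
  gateway gray
    mailer gray
      cron gray
        cron→queue: queue is gray → back edge
First back edge: cron → queue.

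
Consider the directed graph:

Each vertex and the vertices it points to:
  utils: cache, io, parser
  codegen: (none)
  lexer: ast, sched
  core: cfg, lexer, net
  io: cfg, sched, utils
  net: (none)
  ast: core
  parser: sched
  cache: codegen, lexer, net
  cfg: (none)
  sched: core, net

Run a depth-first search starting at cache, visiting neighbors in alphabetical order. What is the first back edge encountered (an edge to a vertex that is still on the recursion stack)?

DFS from cache (visiting neighbors in alphabetical order); mark gray on enter, black on exit:
cache gray
  codegen gray
  codegen black
  lexer gray
    ast gray
      core gray
        cfg gray
        cfg black
        core→lexer: lexer is gray → back edge
First back edge: core → lexer.

core→lexer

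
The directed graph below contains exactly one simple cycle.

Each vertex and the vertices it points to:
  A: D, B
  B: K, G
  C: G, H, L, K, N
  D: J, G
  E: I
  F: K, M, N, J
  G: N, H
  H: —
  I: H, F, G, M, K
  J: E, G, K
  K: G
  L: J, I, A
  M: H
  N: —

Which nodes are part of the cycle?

E, F, I, J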